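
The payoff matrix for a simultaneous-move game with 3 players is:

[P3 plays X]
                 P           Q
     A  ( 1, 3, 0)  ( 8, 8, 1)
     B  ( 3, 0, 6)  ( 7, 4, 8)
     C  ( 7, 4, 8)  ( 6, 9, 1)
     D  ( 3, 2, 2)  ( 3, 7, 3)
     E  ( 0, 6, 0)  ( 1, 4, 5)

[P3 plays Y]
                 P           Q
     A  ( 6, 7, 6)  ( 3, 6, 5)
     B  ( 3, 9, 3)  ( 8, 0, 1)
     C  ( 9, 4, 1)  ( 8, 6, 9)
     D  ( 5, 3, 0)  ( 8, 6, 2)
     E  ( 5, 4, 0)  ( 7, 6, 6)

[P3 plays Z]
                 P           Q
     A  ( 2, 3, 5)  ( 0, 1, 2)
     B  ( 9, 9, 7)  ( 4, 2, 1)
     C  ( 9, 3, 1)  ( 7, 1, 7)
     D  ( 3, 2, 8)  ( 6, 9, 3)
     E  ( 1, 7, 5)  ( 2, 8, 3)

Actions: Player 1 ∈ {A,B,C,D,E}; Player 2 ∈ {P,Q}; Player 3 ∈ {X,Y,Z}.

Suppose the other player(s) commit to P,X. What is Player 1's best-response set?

u_1(A vs P,X) = 1
u_1(B vs P,X) = 3
u_1(C vs P,X) = 7
u_1(D vs P,X) = 3
u_1(E vs P,X) = 0
max payoff 7 at {C}

argmax u_1 = {C}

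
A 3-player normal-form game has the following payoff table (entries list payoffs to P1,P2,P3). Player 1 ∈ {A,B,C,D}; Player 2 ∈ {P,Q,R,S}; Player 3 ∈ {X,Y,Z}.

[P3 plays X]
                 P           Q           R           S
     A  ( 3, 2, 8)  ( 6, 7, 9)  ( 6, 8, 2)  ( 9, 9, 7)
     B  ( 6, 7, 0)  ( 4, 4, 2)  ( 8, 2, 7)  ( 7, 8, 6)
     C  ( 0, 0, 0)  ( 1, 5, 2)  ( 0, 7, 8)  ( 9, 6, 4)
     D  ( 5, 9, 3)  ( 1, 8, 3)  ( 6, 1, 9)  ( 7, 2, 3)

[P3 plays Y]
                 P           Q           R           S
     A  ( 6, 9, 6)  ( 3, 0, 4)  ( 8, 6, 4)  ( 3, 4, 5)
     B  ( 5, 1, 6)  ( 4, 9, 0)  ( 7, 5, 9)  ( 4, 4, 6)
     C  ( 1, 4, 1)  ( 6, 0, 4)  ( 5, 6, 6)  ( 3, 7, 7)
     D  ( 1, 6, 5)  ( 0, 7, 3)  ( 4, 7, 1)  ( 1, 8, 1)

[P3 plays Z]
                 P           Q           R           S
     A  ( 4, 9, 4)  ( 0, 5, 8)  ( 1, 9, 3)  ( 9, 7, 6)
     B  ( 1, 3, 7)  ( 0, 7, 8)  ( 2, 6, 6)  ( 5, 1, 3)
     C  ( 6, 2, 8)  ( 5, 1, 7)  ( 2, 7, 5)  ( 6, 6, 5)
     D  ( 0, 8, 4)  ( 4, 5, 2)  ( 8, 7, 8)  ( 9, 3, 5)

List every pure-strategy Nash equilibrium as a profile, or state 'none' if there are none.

(A,P,X): not NE [P1→B gives 6>3; P2→S gives 9>2]
(A,P,Y): not NE [P3→X gives 8>6]
(A,P,Z): not NE [P1→C gives 6>4; P3→X gives 8>4]
(A,Q,X): not NE [P2→S gives 9>7]
(A,Q,Y): not NE [P1→C gives 6>3; P2→P gives 9>0; P3→X gives 9>4]
(A,Q,Z): not NE [P1→C gives 5>0; P2→R gives 9>5; P3→X gives 9>8]
(A,R,X): not NE [P1→B gives 8>6; P2→S gives 9>8; P3→Y gives 4>2]
(A,R,Y): not NE [P2→P gives 9>6]
(A,R,Z): not NE [P1→D gives 8>1; P3→Y gives 4>3]
(A,S,X): NE
(A,S,Y): not NE [P1→B gives 4>3; P2→P gives 9>4; P3→X gives 7>5]
(A,S,Z): not NE [P2→R gives 9>7; P3→X gives 7>6]
(B,P,X): not NE [P2→S gives 8>7; P3→Z gives 7>0]
(B,P,Y): not NE [P1→A gives 6>5; P2→Q gives 9>1; P3→Z gives 7>6]
(B,P,Z): not NE [P1→C gives 6>1; P2→Q gives 7>3]
(B,Q,X): not NE [P1→A gives 6>4; P2→S gives 8>4; P3→Z gives 8>2]
(B,Q,Y): not NE [P1→C gives 6>4; P3→Z gives 8>0]
(B,Q,Z): not NE [P1→C gives 5>0]
(B,R,X): not NE [P2→S gives 8>2; P3→Y gives 9>7]
(B,R,Y): not NE [P1→A gives 8>7; P2→Q gives 9>5]
(B,R,Z): not NE [P1→D gives 8>2; P2→Q gives 7>6; P3→Y gives 9>6]
(B,S,X): not NE [P1→C gives 9>7]
(B,S,Y): not NE [P2→Q gives 9>4]
(B,S,Z): not NE [P1→D gives 9>5; P2→Q gives 7>1; P3→Y gives 6>3]
(C,P,X): not NE [P1→B gives 6>0; P2→R gives 7>0; P3→Z gives 8>0]
(C,P,Y): not NE [P1→A gives 6>1; P2→S gives 7>4; P3→Z gives 8>1]
(C,P,Z): not NE [P2→R gives 7>2]
(C,Q,X): not NE [P1→A gives 6>1; P2→R gives 7>5; P3→Z gives 7>2]
(C,Q,Y): not NE [P2→S gives 7>0; P3→Z gives 7>4]
(C,Q,Z): not NE [P2→R gives 7>1]
(C,R,X): not NE [P1→B gives 8>0]
(C,R,Y): not NE [P1→A gives 8>5; P2→S gives 7>6; P3→X gives 8>6]
(C,R,Z): not NE [P1→D gives 8>2; P3→X gives 8>5]
(C,S,X): not NE [P2→R gives 7>6; P3→Y gives 7>4]
(C,S,Y): not NE [P1→B gives 4>3]
(C,S,Z): not NE [P1→D gives 9>6; P2→R gives 7>6; P3→Y gives 7>5]
(D,P,X): not NE [P1→B gives 6>5; P3→Y gives 5>3]
(D,P,Y): not NE [P1→A gives 6>1; P2→S gives 8>6]
(D,P,Z): not NE [P1→C gives 6>0; P3→Y gives 5>4]
(D,Q,X): not NE [P1→A gives 6>1; P2→P gives 9>8]
(D,Q,Y): not NE [P1→C gives 6>0; P2→S gives 8>7]
(D,Q,Z): not NE [P1→C gives 5>4; P2→P gives 8>5; P3→Y gives 3>2]
(D,R,X): not NE [P1→B gives 8>6; P2→P gives 9>1]
(D,R,Y): not NE [P1→A gives 8>4; P2→S gives 8>7; P3→X gives 9>1]
(D,R,Z): not NE [P2→P gives 8>7; P3→X gives 9>8]
(D,S,X): not NE [P1→C gives 9>7; P2→P gives 9>2; P3→Z gives 5>3]
(D,S,Y): not NE [P1→B gives 4>1; P3→Z gives 5>1]
(D,S,Z): not NE [P2→P gives 8>3]

NE set: (A,S,X)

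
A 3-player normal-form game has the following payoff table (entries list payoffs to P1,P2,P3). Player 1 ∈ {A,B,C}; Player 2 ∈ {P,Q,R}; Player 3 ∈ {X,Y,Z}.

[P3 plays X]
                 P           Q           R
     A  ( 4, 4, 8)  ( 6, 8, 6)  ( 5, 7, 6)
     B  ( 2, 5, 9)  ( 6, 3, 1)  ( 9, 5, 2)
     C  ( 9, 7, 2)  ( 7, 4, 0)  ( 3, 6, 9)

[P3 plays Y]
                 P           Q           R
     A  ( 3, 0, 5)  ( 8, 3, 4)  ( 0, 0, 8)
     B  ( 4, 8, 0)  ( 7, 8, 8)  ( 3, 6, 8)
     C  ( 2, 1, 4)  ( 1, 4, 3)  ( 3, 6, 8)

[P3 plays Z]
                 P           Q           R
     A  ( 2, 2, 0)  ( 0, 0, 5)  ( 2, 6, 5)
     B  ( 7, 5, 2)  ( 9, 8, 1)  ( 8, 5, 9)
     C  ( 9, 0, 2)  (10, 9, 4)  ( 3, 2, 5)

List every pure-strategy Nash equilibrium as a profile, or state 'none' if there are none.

(A,P,X): not NE [P1→C gives 9>4; P2→Q gives 8>4]
(A,P,Y): not NE [P1→B gives 4>3; P2→Q gives 3>0; P3→X gives 8>5]
(A,P,Z): not NE [P1→C gives 9>2; P2→R gives 6>2; P3→X gives 8>0]
(A,Q,X): not NE [P1→C gives 7>6]
(A,Q,Y): not NE [P3→X gives 6>4]
(A,Q,Z): not NE [P1→C gives 10>0; P2→R gives 6>0; P3→X gives 6>5]
(A,R,X): not NE [P1→B gives 9>5; P2→Q gives 8>7; P3→Y gives 8>6]
(A,R,Y): not NE [P1→C gives 3>0; P2→Q gives 3>0]
(A,R,Z): not NE [P1→B gives 8>2; P3→Y gives 8>5]
(B,P,X): not NE [P1→C gives 9>2]
(B,P,Y): not NE [P3→X gives 9>0]
(B,P,Z): not NE [P1→C gives 9>7; P2→Q gives 8>5; P3→X gives 9>2]
(B,Q,X): not NE [P1→C gives 7>6; P2→R gives 5>3; P3→Y gives 8>1]
(B,Q,Y): not NE [P1→A gives 8>7]
(B,Q,Z): not NE [P1→C gives 10>9; P3→Y gives 8>1]
(B,R,X): not NE [P3→Z gives 9>2]
(B,R,Y): not NE [P2→Q gives 8>6; P3→Z gives 9>8]
(B,R,Z): not NE [P2→Q gives 8>5]
(C,P,X): not NE [P3→Y gives 4>2]
(C,P,Y): not NE [P1→B gives 4>2; P2→R gives 6>1]
(C,P,Z): not NE [P2→Q gives 9>0; P3→Y gives 4>2]
(C,Q,X): not NE [P2→P gives 7>4; P3→Z gives 4>0]
(C,Q,Y): not NE [P1→A gives 8>1; P2→R gives 6>4; P3→Z gives 4>3]
(C,Q,Z): NE
(C,R,X): not NE [P1→B gives 9>3; P2→P gives 7>6]
(C,R,Y): not NE [P3→X gives 9>8]
(C,R,Z): not NE [P1→B gives 8>3; P2→Q gives 9>2; P3→X gives 9>5]

NE set: (C,Q,Z)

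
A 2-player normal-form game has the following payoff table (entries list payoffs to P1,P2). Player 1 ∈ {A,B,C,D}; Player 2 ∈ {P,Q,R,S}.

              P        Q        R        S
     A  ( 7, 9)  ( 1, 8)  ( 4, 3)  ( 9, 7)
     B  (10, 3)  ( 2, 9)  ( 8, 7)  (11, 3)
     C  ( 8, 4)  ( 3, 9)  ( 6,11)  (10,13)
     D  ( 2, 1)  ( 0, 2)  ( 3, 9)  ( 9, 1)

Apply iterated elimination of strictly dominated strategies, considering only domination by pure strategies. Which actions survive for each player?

IESDS → P1:{B,C} P2:{Q,R,S}

P1 drop A (B beats it: P:10>7 Q:2>1 R:8>4 S:11>9)
P1 drop D (B beats it: P:10>2 Q:2>0 R:8>3 S:11>9)
P2 drop P (Q beats it: B:9>3 C:9>4)
P1→{B,C} P2→{Q,R,S}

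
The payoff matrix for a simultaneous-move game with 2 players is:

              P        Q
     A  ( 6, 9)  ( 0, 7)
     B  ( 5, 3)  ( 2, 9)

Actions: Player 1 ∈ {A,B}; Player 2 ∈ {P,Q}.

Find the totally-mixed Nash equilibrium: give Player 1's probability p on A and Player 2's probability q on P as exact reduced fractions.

P1 indiff ⇒ q·6+(1-q)·0 = q·5+(1-q)·2 ⇒ q(1) = (1-q)(2) ⇒ q = 2/3
P2 indiff ⇒ p·9+(1-p)·3 = p·7+(1-p)·9 ⇒ p(2) = (1-p)(6) ⇒ p = 3/4

p=3/4, q=2/3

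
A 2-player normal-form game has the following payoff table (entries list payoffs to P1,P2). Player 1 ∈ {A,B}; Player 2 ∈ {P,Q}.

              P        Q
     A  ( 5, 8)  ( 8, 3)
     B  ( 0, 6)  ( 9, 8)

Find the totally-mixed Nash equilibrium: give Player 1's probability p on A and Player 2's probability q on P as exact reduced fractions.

P1 indiff ⇒ q·5+(1-q)·8 = q·0+(1-q)·9 ⇒ q(5) = (1-q)(1) ⇒ q = 1/6
P2 indiff ⇒ p·8+(1-p)·6 = p·3+(1-p)·8 ⇒ p(5) = (1-p)(2) ⇒ p = 2/7

(p,q) = (2/7, 1/6)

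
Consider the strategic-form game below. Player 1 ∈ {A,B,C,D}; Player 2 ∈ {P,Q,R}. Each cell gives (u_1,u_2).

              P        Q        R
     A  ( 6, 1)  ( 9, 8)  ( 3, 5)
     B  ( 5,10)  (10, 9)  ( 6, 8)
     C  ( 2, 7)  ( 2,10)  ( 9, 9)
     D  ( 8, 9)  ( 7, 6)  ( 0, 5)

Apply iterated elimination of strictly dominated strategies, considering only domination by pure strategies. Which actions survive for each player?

Remaining: P1:{A,B,D} P2:{P,Q}

P2 drop R (Q beats it: A:8>5 B:9>8 C:10>9 D:6>5)
P1 drop C (A beats it: P:6>2 Q:9>2)
P1→{A,B,D} P2→{P,Q}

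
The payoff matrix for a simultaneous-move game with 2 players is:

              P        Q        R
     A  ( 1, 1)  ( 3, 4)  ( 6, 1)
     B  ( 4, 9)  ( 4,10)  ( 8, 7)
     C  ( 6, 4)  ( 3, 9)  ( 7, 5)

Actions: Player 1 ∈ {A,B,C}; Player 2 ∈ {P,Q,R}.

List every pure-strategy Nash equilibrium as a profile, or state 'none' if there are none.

Nash profiles: (B,Q)

(A,P): not NE [P1→C gives 6>1; P2→Q gives 4>1]
(A,Q): not NE [P1→B gives 4>3]
(A,R): not NE [P1→B gives 8>6; P2→Q gives 4>1]
(B,P): not NE [P1→C gives 6>4; P2→Q gives 10>9]
(B,Q): NE
(B,R): not NE [P2→Q gives 10>7]
(C,P): not NE [P2→Q gives 9>4]
(C,Q): not NE [P1→B gives 4>3]
(C,R): not NE [P1→B gives 8>7; P2→Q gives 9>5]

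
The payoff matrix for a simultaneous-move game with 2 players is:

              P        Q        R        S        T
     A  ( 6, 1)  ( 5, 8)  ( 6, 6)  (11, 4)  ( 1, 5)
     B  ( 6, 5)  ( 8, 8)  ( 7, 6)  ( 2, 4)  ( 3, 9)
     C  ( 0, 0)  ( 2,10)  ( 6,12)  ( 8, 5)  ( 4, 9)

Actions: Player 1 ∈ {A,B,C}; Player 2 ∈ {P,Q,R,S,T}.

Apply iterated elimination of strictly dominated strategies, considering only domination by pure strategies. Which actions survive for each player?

Remaining: P1:{B,C} P2:{Q,R,T}

P2 drop P (Q beats it: A:8>1 B:8>5 C:10>0)
P2 drop S (Q beats it: A:8>4 B:8>4 C:10>5)
P1 drop A (B beats it: Q:8>5 R:7>6 T:3>1)
P1→{B,C} P2→{Q,R,T}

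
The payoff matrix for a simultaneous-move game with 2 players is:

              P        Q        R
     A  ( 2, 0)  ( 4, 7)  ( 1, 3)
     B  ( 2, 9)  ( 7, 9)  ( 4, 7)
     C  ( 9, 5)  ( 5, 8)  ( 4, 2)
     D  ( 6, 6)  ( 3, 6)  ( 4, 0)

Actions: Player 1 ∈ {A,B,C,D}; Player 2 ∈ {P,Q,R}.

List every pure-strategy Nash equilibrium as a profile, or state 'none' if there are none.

PSNE = {(B,Q)}

(A,P): not NE [P1→C gives 9>2; P2→Q gives 7>0]
(A,Q): not NE [P1→B gives 7>4]
(A,R): not NE [P1→D gives 4>1; P2→Q gives 7>3]
(B,P): not NE [P1→C gives 9>2]
(B,Q): NE
(B,R): not NE [P2→Q gives 9>7]
(C,P): not NE [P2→Q gives 8>5]
(C,Q): not NE [P1→B gives 7>5]
(C,R): not NE [P2→Q gives 8>2]
(D,P): not NE [P1→C gives 9>6]
(D,Q): not NE [P1→B gives 7>3]
(D,R): not NE [P2→Q gives 6>0]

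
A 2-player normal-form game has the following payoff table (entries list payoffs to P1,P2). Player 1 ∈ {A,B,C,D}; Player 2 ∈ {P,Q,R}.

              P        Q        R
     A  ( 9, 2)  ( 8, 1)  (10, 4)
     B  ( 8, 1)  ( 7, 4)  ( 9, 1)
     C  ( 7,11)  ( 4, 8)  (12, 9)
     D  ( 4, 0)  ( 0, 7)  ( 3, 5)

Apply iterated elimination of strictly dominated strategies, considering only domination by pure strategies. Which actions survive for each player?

IESDS → P1:{A,C} P2:{P,R}

P1 drop B (A beats it: P:9>8 Q:8>7 R:10>9)
P1 drop D (A beats it: P:9>4 Q:8>0 R:10>3)
P2 drop Q (P beats it: A:2>1 C:11>8)
P1→{A,C} P2→{P,R}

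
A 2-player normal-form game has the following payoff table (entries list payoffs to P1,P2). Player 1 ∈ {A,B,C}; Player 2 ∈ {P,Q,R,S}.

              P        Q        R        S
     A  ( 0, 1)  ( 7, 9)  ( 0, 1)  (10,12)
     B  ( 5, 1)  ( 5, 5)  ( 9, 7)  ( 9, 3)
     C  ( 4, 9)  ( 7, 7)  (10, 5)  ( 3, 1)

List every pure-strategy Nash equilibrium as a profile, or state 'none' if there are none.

(A,P): not NE [P1→B gives 5>0; P2→S gives 12>1]
(A,Q): not NE [P2→S gives 12>9]
(A,R): not NE [P1→C gives 10>0; P2→S gives 12>1]
(A,S): NE
(B,P): not NE [P2→R gives 7>1]
(B,Q): not NE [P1→C gives 7>5; P2→R gives 7>5]
(B,R): not NE [P1→C gives 10>9]
(B,S): not NE [P1→A gives 10>9; P2→R gives 7>3]
(C,P): not NE [P1→B gives 5>4]
(C,Q): not NE [P2→P gives 9>7]
(C,R): not NE [P2→P gives 9>5]
(C,S): not NE [P1→A gives 10>3; P2→P gives 9>1]

PSNE = {(A,S)}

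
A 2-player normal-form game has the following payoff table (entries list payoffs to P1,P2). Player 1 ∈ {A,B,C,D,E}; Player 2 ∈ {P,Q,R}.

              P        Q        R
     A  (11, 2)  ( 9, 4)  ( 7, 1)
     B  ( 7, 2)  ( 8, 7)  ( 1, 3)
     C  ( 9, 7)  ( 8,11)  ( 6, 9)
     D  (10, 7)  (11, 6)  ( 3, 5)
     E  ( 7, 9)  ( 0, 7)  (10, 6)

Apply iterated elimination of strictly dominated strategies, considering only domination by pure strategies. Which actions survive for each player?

Survivors P1:{A,D} P2:{P,Q}

P1 drop B (A beats it: P:11>7 Q:9>8 R:7>1)
P1 drop C (A beats it: P:11>9 Q:9>8 R:7>6)
P2 drop R (P beats it: A:2>1 D:7>5 E:9>6)
P1 drop E (A beats it: P:11>7 Q:9>0)
P1→{A,D} P2→{P,Q}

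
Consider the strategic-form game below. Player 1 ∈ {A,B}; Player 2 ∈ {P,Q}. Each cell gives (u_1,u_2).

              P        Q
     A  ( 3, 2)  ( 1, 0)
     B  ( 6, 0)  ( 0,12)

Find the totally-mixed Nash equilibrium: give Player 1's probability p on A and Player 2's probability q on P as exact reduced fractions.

(p,q) = (6/7, 1/4)

P1 indiff ⇒ q·3+(1-q)·1 = q·6+(1-q)·0 ⇒ q(-3) = (1-q)(-1) ⇒ q = 1/4
P2 indiff ⇒ p·2+(1-p)·0 = p·0+(1-p)·12 ⇒ p(2) = (1-p)(12) ⇒ p = 6/7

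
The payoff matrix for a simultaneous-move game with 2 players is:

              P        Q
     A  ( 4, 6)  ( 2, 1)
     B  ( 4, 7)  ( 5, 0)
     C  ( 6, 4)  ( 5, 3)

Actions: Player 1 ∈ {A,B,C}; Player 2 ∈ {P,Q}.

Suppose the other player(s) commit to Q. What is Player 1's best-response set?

BR_1 = {B,C}

u_1(A vs Q) = 2
u_1(B vs Q) = 5
u_1(C vs Q) = 5
max payoff 5 at {B,C}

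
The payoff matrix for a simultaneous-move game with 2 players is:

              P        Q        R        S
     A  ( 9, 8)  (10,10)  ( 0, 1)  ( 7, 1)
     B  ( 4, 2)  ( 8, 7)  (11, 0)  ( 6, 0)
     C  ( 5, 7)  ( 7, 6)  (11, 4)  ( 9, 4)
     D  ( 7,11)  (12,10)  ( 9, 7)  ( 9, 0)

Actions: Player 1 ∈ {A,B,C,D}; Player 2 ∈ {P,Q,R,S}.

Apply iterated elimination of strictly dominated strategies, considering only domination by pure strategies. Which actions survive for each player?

Remaining: P1:{A,D} P2:{P,Q}

P2 drop R (P beats it: A:8>1 B:2>0 C:7>4 D:11>7)
P1 drop B (A beats it: P:9>4 Q:10>8 S:7>6)
P2 drop S (P beats it: A:8>1 C:7>4 D:11>0)
P1 drop C (A beats it: P:9>5 Q:10>7)
P1→{A,D} P2→{P,Q}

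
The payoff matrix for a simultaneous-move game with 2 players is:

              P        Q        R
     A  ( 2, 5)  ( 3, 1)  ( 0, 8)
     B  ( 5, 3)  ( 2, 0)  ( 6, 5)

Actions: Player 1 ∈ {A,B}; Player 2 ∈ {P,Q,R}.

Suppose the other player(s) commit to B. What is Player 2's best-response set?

u_2(P vs B) = 3
u_2(Q vs B) = 0
u_2(R vs B) = 5
max payoff 5 at {R}

argmax u_2 = {R}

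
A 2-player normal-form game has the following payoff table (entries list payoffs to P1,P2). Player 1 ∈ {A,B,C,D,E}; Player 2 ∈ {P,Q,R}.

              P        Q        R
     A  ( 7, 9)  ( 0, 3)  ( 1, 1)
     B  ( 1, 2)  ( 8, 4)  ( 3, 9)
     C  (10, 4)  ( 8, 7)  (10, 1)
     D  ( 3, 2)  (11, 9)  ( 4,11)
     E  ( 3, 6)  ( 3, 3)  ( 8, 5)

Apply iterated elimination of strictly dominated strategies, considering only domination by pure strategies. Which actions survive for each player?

P1 drop A (C beats it: P:10>7 Q:8>0 R:10>1)
P1 drop B (D beats it: P:3>1 Q:11>8 R:4>3)
P1 drop E (C beats it: P:10>3 Q:8>3 R:10>8)
P2 drop P (Q beats it: C:7>4 D:9>2)
P1→{C,D} P2→{Q,R}

IESDS → P1:{C,D} P2:{Q,R}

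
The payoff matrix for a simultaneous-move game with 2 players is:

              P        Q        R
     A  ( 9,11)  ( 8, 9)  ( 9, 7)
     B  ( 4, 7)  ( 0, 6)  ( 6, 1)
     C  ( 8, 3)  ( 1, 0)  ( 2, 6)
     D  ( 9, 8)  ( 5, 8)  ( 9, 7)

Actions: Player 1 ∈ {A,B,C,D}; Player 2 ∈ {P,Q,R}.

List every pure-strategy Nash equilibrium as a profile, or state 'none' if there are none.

Nash profiles: (A,P), (D,P)

(A,P): NE
(A,Q): not NE [P2→P gives 11>9]
(A,R): not NE [P2→P gives 11>7]
(B,P): not NE [P1→D gives 9>4]
(B,Q): not NE [P1→A gives 8>0; P2→P gives 7>6]
(B,R): not NE [P1→D gives 9>6; P2→P gives 7>1]
(C,P): not NE [P1→D gives 9>8; P2→R gives 6>3]
(C,Q): not NE [P1→A gives 8>1; P2→R gives 6>0]
(C,R): not NE [P1→D gives 9>2]
(D,P): NE
(D,Q): not NE [P1→A gives 8>5]
(D,R): not NE [P2→Q gives 8>7]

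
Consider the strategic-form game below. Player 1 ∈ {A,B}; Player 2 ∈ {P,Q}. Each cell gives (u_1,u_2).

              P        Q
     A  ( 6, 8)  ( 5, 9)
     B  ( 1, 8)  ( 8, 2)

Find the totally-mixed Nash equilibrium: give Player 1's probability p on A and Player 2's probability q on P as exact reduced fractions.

p=6/7, q=3/8

P1 indiff ⇒ q·6+(1-q)·5 = q·1+(1-q)·8 ⇒ q(5) = (1-q)(3) ⇒ q = 3/8
P2 indiff ⇒ p·8+(1-p)·8 = p·9+(1-p)·2 ⇒ p(-1) = (1-p)(-6) ⇒ p = 6/7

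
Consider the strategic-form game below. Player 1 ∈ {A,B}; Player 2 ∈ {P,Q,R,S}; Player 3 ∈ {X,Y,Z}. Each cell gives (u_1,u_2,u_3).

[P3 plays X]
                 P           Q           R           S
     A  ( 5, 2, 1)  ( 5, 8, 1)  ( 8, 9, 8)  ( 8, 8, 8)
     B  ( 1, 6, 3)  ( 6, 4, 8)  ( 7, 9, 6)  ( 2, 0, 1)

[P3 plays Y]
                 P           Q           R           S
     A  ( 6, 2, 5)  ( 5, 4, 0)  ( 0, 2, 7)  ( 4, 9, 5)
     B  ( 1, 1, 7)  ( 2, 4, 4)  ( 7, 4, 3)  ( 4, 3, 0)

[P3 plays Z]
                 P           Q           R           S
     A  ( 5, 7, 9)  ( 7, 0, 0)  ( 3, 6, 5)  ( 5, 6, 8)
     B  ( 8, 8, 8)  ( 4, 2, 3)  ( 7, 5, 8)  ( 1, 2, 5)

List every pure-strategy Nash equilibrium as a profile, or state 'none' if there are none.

PSNE = {(A,R,X), (B,P,Z)}

(A,P,X): not NE [P2→R gives 9>2; P3→Z gives 9>1]
(A,P,Y): not NE [P2→S gives 9>2; P3→Z gives 9>5]
(A,P,Z): not NE [P1→B gives 8>5]
(A,Q,X): not NE [P1→B gives 6>5; P2→R gives 9>8]
(A,Q,Y): not NE [P2→S gives 9>4; P3→X gives 1>0]
(A,Q,Z): not NE [P2→P gives 7>0; P3→X gives 1>0]
(A,R,X): NE
(A,R,Y): not NE [P1→B gives 7>0; P2→S gives 9>2; P3→X gives 8>7]
(A,R,Z): not NE [P1→B gives 7>3; P2→P gives 7>6; P3→X gives 8>5]
(A,S,X): not NE [P2→R gives 9>8]
(A,S,Y): not NE [P3→Z gives 8>5]
(A,S,Z): not NE [P2→P gives 7>6]
(B,P,X): not NE [P1→A gives 5>1; P2→R gives 9>6; P3→Z gives 8>3]
(B,P,Y): not NE [P1→A gives 6>1; P2→R gives 4>1; P3→Z gives 8>7]
(B,P,Z): NE
(B,Q,X): not NE [P2→R gives 9>4]
(B,Q,Y): not NE [P1→A gives 5>2; P3→X gives 8>4]
(B,Q,Z): not NE [P1→A gives 7>4; P2→P gives 8>2; P3→X gives 8>3]
(B,R,X): not NE [P1→A gives 8>7; P3→Z gives 8>6]
(B,R,Y): not NE [P3→Z gives 8>3]
(B,R,Z): not NE [P2→P gives 8>5]
(B,S,X): not NE [P1→A gives 8>2; P2→R gives 9>0; P3→Z gives 5>1]
(B,S,Y): not NE [P2→R gives 4>3; P3→Z gives 5>0]
(B,S,Z): not NE [P1→A gives 5>1; P2→P gives 8>2]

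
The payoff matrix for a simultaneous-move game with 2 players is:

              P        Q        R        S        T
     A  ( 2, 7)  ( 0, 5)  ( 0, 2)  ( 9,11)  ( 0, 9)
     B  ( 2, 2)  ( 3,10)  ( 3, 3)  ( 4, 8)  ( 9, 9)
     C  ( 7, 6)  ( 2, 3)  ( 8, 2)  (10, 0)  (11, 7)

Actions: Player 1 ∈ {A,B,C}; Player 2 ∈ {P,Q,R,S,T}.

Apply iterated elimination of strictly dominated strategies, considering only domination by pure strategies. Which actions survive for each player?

Survivors P1:{B,C} P2:{Q,T}

P1 drop A (C beats it: P:7>2 Q:2>0 R:8>0 S:10>9 T:11>0)
P2 drop P (T beats it: B:9>2 C:7>6)
P2 drop R (Q beats it: B:10>3 C:3>2)
P2 drop S (Q beats it: B:10>8 C:3>0)
P1→{B,C} P2→{Q,T}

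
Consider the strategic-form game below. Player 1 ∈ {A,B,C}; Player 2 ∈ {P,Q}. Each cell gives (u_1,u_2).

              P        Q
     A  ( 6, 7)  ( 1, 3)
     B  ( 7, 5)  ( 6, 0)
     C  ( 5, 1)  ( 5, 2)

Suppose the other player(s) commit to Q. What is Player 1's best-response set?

argmax u_1 = {B}

u_1(A vs Q) = 1
u_1(B vs Q) = 6
u_1(C vs Q) = 5
max payoff 6 at {B}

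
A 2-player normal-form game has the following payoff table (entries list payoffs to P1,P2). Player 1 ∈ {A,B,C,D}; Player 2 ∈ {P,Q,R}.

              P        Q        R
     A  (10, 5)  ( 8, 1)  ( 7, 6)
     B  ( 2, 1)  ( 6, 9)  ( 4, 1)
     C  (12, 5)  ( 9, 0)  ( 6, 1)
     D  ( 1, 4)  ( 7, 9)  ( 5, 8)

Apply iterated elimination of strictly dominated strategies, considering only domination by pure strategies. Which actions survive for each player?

P1 drop B (A beats it: P:10>2 Q:8>6 R:7>4)
P1 drop D (A beats it: P:10>1 Q:8>7 R:7>5)
P2 drop Q (P beats it: A:5>1 C:5>0)
P1→{A,C} P2→{P,R}

Survivors P1:{A,C} P2:{P,R}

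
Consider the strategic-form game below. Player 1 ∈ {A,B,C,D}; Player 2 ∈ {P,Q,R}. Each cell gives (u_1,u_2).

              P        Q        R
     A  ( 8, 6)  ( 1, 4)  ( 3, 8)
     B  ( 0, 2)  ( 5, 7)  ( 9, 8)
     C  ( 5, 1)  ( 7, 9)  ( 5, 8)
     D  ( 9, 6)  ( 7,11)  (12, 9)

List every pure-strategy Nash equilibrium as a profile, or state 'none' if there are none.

PSNE = {(C,Q), (D,Q)}

(A,P): not NE [P1→D gives 9>8; P2→R gives 8>6]
(A,Q): not NE [P1→D gives 7>1; P2→R gives 8>4]
(A,R): not NE [P1→D gives 12>3]
(B,P): not NE [P1→D gives 9>0; P2→R gives 8>2]
(B,Q): not NE [P1→D gives 7>5; P2→R gives 8>7]
(B,R): not NE [P1→D gives 12>9]
(C,P): not NE [P1→D gives 9>5; P2→Q gives 9>1]
(C,Q): NE
(C,R): not NE [P1→D gives 12>5; P2→Q gives 9>8]
(D,P): not NE [P2→Q gives 11>6]
(D,Q): NE
(D,R): not NE [P2→Q gives 11>9]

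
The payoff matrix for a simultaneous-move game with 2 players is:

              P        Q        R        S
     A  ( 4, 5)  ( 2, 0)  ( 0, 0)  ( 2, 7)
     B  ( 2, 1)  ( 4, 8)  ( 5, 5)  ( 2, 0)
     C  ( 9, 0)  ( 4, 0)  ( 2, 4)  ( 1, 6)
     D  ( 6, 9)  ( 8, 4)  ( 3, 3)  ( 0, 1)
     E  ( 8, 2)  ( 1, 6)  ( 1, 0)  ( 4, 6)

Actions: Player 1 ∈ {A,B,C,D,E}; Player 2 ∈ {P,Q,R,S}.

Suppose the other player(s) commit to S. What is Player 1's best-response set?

argmax u_1 = {E}

u_1(A vs S) = 2
u_1(B vs S) = 2
u_1(C vs S) = 1
u_1(D vs S) = 0
u_1(E vs S) = 4
max payoff 4 at {E}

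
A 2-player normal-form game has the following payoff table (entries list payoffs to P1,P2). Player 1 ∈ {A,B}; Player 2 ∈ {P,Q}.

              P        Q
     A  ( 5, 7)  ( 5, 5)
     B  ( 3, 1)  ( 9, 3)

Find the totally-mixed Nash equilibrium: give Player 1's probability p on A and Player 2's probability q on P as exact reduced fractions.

P1 mixes 1/2 on A; P2 mixes 2/3 on P

P1 indiff ⇒ q·5+(1-q)·5 = q·3+(1-q)·9 ⇒ q(2) = (1-q)(4) ⇒ q = 2/3
P2 indiff ⇒ p·7+(1-p)·1 = p·5+(1-p)·3 ⇒ p(2) = (1-p)(2) ⇒ p = 1/2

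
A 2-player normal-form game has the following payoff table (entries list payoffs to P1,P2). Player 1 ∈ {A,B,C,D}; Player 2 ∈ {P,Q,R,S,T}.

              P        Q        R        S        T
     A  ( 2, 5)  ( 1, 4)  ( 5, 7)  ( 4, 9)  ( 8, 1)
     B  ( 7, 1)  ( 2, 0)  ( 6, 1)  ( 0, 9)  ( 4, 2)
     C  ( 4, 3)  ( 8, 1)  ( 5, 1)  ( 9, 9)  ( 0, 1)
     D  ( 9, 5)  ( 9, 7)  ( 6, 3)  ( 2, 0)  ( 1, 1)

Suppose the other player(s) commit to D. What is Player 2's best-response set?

BR_2 = {Q}

u_2(P vs D) = 5
u_2(Q vs D) = 7
u_2(R vs D) = 3
u_2(S vs D) = 0
u_2(T vs D) = 1
max payoff 7 at {Q}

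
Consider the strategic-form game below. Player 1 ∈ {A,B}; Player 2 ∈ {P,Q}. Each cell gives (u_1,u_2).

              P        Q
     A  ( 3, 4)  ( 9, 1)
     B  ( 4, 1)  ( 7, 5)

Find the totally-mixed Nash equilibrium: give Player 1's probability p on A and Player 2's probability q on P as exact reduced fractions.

p=4/7, q=2/3

P1 indiff ⇒ q·3+(1-q)·9 = q·4+(1-q)·7 ⇒ q(-1) = (1-q)(-2) ⇒ q = 2/3
P2 indiff ⇒ p·4+(1-p)·1 = p·1+(1-p)·5 ⇒ p(3) = (1-p)(4) ⇒ p = 4/7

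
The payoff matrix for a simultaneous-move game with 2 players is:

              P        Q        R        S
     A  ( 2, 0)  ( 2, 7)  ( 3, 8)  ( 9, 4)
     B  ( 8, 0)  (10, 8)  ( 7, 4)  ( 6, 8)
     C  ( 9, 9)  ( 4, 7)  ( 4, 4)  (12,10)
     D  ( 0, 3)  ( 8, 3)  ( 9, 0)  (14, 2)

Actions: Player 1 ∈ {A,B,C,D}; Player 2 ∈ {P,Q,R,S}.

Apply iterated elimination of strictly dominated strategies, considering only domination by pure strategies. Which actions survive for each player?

IESDS → P1:{B,C,D} P2:{P,Q,S}

P1 drop A (C beats it: P:9>2 Q:4>2 R:4>3 S:12>9)
P2 drop R (Q beats it: B:8>4 C:7>4 D:3>0)
P1→{B,C,D} P2→{P,Q,S}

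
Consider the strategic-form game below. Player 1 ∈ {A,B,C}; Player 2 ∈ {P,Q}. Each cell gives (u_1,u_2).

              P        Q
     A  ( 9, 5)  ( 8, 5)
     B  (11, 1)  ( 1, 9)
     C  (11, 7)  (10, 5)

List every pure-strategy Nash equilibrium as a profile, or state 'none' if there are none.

(A,P): not NE [P1→C gives 11>9]
(A,Q): not NE [P1→C gives 10>8]
(B,P): not NE [P2→Q gives 9>1]
(B,Q): not NE [P1→C gives 10>1]
(C,P): NE
(C,Q): not NE [P2→P gives 7>5]

PSNE = {(C,P)}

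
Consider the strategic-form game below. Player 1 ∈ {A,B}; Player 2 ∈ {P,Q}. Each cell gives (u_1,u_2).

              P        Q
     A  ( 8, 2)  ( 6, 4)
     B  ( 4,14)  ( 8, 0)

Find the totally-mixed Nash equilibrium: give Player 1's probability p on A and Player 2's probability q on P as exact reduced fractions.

P1 indiff ⇒ q·8+(1-q)·6 = q·4+(1-q)·8 ⇒ q(4) = (1-q)(2) ⇒ q = 1/3
P2 indiff ⇒ p·2+(1-p)·14 = p·4+(1-p)·0 ⇒ p(-2) = (1-p)(-14) ⇒ p = 7/8

P1 mixes 7/8 on A; P2 mixes 1/3 on P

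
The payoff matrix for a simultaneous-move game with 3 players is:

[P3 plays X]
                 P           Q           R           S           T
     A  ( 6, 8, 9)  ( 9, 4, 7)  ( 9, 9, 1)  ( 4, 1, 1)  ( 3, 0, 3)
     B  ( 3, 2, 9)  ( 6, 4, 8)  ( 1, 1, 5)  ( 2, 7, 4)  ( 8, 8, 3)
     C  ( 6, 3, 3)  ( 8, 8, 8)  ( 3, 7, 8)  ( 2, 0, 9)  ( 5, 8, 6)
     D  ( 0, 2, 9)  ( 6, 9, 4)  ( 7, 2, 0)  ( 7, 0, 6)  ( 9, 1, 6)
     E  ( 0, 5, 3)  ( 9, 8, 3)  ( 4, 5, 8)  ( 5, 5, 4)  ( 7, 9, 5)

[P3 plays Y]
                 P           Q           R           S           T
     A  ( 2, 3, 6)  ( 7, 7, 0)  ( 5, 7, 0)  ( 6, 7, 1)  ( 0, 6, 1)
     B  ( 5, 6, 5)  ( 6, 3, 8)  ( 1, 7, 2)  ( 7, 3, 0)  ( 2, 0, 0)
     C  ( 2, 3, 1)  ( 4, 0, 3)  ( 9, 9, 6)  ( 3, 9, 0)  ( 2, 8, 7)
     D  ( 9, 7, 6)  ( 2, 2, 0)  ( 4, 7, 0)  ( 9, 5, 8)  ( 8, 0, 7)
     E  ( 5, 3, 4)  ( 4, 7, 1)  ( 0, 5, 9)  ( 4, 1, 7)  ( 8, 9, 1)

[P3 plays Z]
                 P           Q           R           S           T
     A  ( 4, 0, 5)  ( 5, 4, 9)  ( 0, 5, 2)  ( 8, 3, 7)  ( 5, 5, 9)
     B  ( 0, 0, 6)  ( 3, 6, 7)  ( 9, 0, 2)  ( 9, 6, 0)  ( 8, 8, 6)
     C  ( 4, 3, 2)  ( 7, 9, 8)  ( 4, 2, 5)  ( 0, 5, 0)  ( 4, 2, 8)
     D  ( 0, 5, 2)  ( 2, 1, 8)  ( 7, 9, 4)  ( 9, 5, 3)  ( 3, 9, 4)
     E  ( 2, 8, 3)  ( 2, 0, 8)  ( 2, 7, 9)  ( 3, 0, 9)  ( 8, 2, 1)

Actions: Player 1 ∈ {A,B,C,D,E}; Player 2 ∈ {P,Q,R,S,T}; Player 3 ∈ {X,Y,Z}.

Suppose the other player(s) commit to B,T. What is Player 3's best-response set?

P3 best: {Z}

u_3(X vs B,T) = 3
u_3(Y vs B,T) = 0
u_3(Z vs B,T) = 6
max payoff 6 at {Z}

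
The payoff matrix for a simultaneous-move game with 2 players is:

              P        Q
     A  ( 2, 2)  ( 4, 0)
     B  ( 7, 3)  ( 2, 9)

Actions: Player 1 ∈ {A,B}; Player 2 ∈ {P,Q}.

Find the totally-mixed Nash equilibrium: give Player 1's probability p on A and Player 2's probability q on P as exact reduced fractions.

P1 indiff ⇒ q·2+(1-q)·4 = q·7+(1-q)·2 ⇒ q(-5) = (1-q)(-2) ⇒ q = 2/7
P2 indiff ⇒ p·2+(1-p)·3 = p·0+(1-p)·9 ⇒ p(2) = (1-p)(6) ⇒ p = 3/4

p=3/4, q=2/7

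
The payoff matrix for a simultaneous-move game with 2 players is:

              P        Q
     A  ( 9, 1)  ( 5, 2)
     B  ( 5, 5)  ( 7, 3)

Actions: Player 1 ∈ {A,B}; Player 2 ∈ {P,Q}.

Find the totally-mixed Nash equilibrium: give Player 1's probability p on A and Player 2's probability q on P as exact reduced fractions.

P1 indiff ⇒ q·9+(1-q)·5 = q·5+(1-q)·7 ⇒ q(4) = (1-q)(2) ⇒ q = 1/3
P2 indiff ⇒ p·1+(1-p)·5 = p·2+(1-p)·3 ⇒ p(-1) = (1-p)(-2) ⇒ p = 2/3

(p,q) = (2/3, 1/3)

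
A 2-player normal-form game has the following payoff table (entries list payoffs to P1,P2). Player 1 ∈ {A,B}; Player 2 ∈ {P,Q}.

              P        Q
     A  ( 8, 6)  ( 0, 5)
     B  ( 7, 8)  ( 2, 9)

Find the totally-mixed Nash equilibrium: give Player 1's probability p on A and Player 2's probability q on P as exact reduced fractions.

P1 indiff ⇒ q·8+(1-q)·0 = q·7+(1-q)·2 ⇒ q(1) = (1-q)(2) ⇒ q = 2/3
P2 indiff ⇒ p·6+(1-p)·8 = p·5+(1-p)·9 ⇒ p(1) = (1-p)(1) ⇒ p = 1/2

P1 mixes 1/2 on A; P2 mixes 2/3 on P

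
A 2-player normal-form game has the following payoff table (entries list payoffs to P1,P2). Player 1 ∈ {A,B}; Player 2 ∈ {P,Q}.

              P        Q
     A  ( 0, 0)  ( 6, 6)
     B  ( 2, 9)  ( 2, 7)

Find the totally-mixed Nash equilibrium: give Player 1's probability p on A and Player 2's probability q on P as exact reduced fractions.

(p,q) = (1/4, 2/3)

P1 indiff ⇒ q·0+(1-q)·6 = q·2+(1-q)·2 ⇒ q(-2) = (1-q)(-4) ⇒ q = 2/3
P2 indiff ⇒ p·0+(1-p)·9 = p·6+(1-p)·7 ⇒ p(-6) = (1-p)(-2) ⇒ p = 1/4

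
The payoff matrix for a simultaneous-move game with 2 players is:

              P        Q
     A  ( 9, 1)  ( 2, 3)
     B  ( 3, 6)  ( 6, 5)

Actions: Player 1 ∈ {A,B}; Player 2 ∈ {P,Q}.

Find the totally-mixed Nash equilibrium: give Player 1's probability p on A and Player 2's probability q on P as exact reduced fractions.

P1 indiff ⇒ q·9+(1-q)·2 = q·3+(1-q)·6 ⇒ q(6) = (1-q)(4) ⇒ q = 2/5
P2 indiff ⇒ p·1+(1-p)·6 = p·3+(1-p)·5 ⇒ p(-2) = (1-p)(-1) ⇒ p = 1/3

(p,q) = (1/3, 2/5)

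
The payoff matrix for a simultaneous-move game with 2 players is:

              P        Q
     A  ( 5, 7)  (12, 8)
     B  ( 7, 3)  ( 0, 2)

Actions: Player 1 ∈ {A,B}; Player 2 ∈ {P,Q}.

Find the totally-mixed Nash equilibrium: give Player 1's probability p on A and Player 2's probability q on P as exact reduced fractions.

P1 indiff ⇒ q·5+(1-q)·12 = q·7+(1-q)·0 ⇒ q(-2) = (1-q)(-12) ⇒ q = 6/7
P2 indiff ⇒ p·7+(1-p)·3 = p·8+(1-p)·2 ⇒ p(-1) = (1-p)(-1) ⇒ p = 1/2

(p,q) = (1/2, 6/7)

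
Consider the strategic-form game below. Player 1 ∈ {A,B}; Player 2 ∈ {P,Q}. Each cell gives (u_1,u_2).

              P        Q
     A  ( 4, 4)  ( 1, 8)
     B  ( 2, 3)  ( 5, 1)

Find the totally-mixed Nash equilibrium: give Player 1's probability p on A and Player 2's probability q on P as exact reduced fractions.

P1 indiff ⇒ q·4+(1-q)·1 = q·2+(1-q)·5 ⇒ q(2) = (1-q)(4) ⇒ q = 2/3
P2 indiff ⇒ p·4+(1-p)·3 = p·8+(1-p)·1 ⇒ p(-4) = (1-p)(-2) ⇒ p = 1/3

p=1/3, q=2/3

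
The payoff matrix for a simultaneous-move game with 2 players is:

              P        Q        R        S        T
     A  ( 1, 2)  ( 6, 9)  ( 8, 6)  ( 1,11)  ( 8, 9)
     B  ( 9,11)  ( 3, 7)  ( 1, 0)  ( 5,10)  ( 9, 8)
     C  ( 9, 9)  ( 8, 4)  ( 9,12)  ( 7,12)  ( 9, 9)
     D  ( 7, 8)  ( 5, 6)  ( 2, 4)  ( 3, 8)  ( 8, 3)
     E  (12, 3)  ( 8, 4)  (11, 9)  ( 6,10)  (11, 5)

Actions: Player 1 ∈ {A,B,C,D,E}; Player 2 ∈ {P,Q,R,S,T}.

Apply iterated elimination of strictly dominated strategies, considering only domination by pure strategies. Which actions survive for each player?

IESDS → P1:{C,E} P2:{R,S}

P1 drop A (C beats it: P:9>1 Q:8>6 R:9>8 S:7>1 T:9>8)
P1 drop B (E beats it: P:12>9 Q:8>3 R:11>1 S:6>5 T:11>9)
P1 drop D (C beats it: P:9>7 Q:8>5 R:9>2 S:7>3 T:9>8)
P2 drop P (R beats it: C:12>9 E:9>3)
P2 drop Q (R beats it: C:12>4 E:9>4)
P2 drop T (R beats it: C:12>9 E:9>5)
P1→{C,E} P2→{R,S}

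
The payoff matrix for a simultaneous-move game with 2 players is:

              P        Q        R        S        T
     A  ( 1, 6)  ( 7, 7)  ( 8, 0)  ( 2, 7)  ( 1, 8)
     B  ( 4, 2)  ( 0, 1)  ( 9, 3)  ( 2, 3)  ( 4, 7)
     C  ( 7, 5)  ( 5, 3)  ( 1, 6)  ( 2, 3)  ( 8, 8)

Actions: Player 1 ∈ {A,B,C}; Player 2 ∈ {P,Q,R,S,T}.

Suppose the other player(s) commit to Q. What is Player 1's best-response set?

argmax u_1 = {A}

u_1(A vs Q) = 7
u_1(B vs Q) = 0
u_1(C vs Q) = 5
max payoff 7 at {A}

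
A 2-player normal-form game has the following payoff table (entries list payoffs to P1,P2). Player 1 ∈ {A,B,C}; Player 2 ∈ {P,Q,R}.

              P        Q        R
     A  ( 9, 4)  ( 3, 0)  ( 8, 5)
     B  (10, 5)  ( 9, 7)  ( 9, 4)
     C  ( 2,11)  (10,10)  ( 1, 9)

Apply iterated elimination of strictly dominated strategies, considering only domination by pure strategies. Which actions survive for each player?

P1 drop A (B beats it: P:10>9 Q:9>3 R:9>8)
P2 drop R (P beats it: B:5>4 C:11>9)
P1→{B,C} P2→{P,Q}

Survivors P1:{B,C} P2:{P,Q}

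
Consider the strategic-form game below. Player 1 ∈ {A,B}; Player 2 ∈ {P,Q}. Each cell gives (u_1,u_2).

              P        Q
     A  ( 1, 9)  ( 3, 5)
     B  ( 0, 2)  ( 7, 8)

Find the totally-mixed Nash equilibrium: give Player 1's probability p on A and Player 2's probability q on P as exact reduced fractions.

P1 indiff ⇒ q·1+(1-q)·3 = q·0+(1-q)·7 ⇒ q(1) = (1-q)(4) ⇒ q = 4/5
P2 indiff ⇒ p·9+(1-p)·2 = p·5+(1-p)·8 ⇒ p(4) = (1-p)(6) ⇒ p = 3/5

(p,q) = (3/5, 4/5)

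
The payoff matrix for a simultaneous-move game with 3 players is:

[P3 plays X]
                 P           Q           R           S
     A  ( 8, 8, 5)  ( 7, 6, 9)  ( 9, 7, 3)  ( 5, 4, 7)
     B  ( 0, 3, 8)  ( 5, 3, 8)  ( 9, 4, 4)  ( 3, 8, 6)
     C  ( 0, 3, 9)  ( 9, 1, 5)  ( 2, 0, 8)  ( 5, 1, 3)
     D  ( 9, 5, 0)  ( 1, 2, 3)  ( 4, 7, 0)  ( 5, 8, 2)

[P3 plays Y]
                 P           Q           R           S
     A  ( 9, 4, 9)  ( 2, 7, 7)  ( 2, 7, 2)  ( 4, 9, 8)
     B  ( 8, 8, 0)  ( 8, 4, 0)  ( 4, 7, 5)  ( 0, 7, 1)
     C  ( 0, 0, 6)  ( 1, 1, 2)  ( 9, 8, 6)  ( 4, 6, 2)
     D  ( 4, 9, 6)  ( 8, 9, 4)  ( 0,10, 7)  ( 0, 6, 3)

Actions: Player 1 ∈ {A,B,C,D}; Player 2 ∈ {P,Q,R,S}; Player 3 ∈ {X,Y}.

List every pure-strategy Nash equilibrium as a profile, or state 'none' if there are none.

PSNE = {(A,S,Y)}

(A,P,X): not NE [P1→D gives 9>8; P3→Y gives 9>5]
(A,P,Y): not NE [P2→S gives 9>4]
(A,Q,X): not NE [P1→C gives 9>7; P2→P gives 8>6]
(A,Q,Y): not NE [P1→D gives 8>2; P2→S gives 9>7; P3→X gives 9>7]
(A,R,X): not NE [P2→P gives 8>7]
(A,R,Y): not NE [P1→C gives 9>2; P2→S gives 9>7; P3→X gives 3>2]
(A,S,X): not NE [P2→P gives 8>4; P3→Y gives 8>7]
(A,S,Y): NE
(B,P,X): not NE [P1→D gives 9>0; P2→S gives 8>3]
(B,P,Y): not NE [P1→A gives 9>8; P3→X gives 8>0]
(B,Q,X): not NE [P1→C gives 9>5; P2→S gives 8>3]
(B,Q,Y): not NE [P2→P gives 8>4; P3→X gives 8>0]
(B,R,X): not NE [P2→S gives 8>4; P3→Y gives 5>4]
(B,R,Y): not NE [P1→C gives 9>4; P2→P gives 8>7]
(B,S,X): not NE [P1→D gives 5>3]
(B,S,Y): not NE [P1→C gives 4>0; P2→P gives 8>7; P3→X gives 6>1]
(C,P,X): not NE [P1→D gives 9>0]
(C,P,Y): not NE [P1→A gives 9>0; P2→R gives 8>0; P3→X gives 9>6]
(C,Q,X): not NE [P2→P gives 3>1]
(C,Q,Y): not NE [P1→D gives 8>1; P2→R gives 8>1; P3→X gives 5>2]
(C,R,X): not NE [P1→B gives 9>2; P2→P gives 3>0]
(C,R,Y): not NE [P3→X gives 8>6]
(C,S,X): not NE [P2→P gives 3>1]
(C,S,Y): not NE [P2→R gives 8>6; P3→X gives 3>2]
(D,P,X): not NE [P2→S gives 8>5; P3→Y gives 6>0]
(D,P,Y): not NE [P1→A gives 9>4; P2→R gives 10>9]
(D,Q,X): not NE [P1→C gives 9>1; P2→S gives 8>2; P3→Y gives 4>3]
(D,Q,Y): not NE [P2→R gives 10>9]
(D,R,X): not NE [P1→B gives 9>4; P2→S gives 8>7; P3→Y gives 7>0]
(D,R,Y): not NE [P1→C gives 9>0]
(D,S,X): not NE [P3→Y gives 3>2]
(D,S,Y): not NE [P1→C gives 4>0; P2→R gives 10>6]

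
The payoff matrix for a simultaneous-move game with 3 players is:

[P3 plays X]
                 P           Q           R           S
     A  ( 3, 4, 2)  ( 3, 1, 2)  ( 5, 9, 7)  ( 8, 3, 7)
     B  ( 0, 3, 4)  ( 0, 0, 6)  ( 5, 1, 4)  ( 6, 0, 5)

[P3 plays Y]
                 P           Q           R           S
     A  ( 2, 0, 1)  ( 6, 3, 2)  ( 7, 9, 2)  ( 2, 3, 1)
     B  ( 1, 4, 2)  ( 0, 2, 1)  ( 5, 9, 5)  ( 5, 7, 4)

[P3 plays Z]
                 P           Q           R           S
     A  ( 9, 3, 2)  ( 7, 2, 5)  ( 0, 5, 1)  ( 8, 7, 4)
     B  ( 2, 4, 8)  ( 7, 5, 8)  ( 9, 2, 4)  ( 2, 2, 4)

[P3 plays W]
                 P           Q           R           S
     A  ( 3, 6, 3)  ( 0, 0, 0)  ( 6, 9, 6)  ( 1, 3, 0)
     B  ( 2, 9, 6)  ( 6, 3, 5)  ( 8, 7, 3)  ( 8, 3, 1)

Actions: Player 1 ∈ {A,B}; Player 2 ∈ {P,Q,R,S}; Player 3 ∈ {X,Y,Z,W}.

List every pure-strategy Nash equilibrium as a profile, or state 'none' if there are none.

PSNE = {(A,R,X), (B,Q,Z)}

(A,P,X): not NE [P2→R gives 9>4; P3→W gives 3>2]
(A,P,Y): not NE [P2→R gives 9>0; P3→W gives 3>1]
(A,P,Z): not NE [P2→S gives 7>3; P3→W gives 3>2]
(A,P,W): not NE [P2→R gives 9>6]
(A,Q,X): not NE [P2→R gives 9>1; P3→Z gives 5>2]
(A,Q,Y): not NE [P2→R gives 9>3; P3→Z gives 5>2]
(A,Q,Z): not NE [P2→S gives 7>2]
(A,Q,W): not NE [P1→B gives 6>0; P2→R gives 9>0; P3→Z gives 5>0]
(A,R,X): NE
(A,R,Y): not NE [P3→X gives 7>2]
(A,R,Z): not NE [P1→B gives 9>0; P2→S gives 7>5; P3→X gives 7>1]
(A,R,W): not NE [P1→B gives 8>6; P3→X gives 7>6]
(A,S,X): not NE [P2→R gives 9>3]
(A,S,Y): not NE [P1→B gives 5>2; P2→R gives 9>3; P3→X gives 7>1]
(A,S,Z): not NE [P3→X gives 7>4]
(A,S,W): not NE [P1→B gives 8>1; P2→R gives 9>3; P3→X gives 7>0]
(B,P,X): not NE [P1→A gives 3>0; P3→Z gives 8>4]
(B,P,Y): not NE [P1→A gives 2>1; P2→R gives 9>4; P3→Z gives 8>2]
(B,P,Z): not NE [P1→A gives 9>2; P2→Q gives 5>4]
(B,P,W): not NE [P1→A gives 3>2; P3→Z gives 8>6]
(B,Q,X): not NE [P1→A gives 3>0; P2→P gives 3>0; P3→Z gives 8>6]
(B,Q,Y): not NE [P1→A gives 6>0; P2→R gives 9>2; P3→Z gives 8>1]
(B,Q,Z): NE
(B,Q,W): not NE [P2→P gives 9>3; P3→Z gives 8>5]
(B,R,X): not NE [P2→P gives 3>1; P3→Y gives 5>4]
(B,R,Y): not NE [P1→A gives 7>5]
(B,R,Z): not NE [P2→Q gives 5>2; P3→Y gives 5>4]
(B,R,W): not NE [P2→P gives 9>7; P3→Y gives 5>3]
(B,S,X): not NE [P1→A gives 8>6; P2→P gives 3>0]
(B,S,Y): not NE [P2→R gives 9>7; P3→X gives 5>4]
(B,S,Z): not NE [P1→A gives 8>2; P2→Q gives 5>2; P3→X gives 5>4]
(B,S,W): not NE [P2→P gives 9>3; P3→X gives 5>1]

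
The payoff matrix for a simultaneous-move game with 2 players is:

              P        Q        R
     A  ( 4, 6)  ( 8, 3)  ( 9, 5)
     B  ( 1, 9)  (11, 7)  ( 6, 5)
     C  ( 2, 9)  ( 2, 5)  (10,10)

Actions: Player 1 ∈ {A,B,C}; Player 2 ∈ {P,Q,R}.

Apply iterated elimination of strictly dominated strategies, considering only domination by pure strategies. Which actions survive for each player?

Survivors P1:{A,C} P2:{P,R}

P2 drop Q (P beats it: A:6>3 B:9>7 C:9>5)
P1 drop B (A beats it: P:4>1 R:9>6)
P1→{A,C} P2→{P,R}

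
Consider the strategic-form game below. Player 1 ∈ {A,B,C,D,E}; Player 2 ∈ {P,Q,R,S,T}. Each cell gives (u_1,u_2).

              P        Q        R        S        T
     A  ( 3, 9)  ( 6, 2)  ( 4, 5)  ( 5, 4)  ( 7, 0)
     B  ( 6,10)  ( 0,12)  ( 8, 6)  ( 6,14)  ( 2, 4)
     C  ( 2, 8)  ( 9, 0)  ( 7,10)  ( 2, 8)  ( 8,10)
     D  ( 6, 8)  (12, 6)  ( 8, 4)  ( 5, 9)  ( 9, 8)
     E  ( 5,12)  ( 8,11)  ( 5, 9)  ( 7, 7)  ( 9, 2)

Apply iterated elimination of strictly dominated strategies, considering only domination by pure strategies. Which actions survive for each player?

P1 drop A (E beats it: P:5>3 Q:8>6 R:5>4 S:7>5 T:9>7)
P1 drop C (D beats it: P:6>2 Q:12>9 R:8>7 S:5>2 T:9>8)
P2 drop R (P beats it: B:10>6 D:8>4 E:12>9)
P2 drop T (S beats it: B:14>4 D:9>8 E:7>2)
P1→{B,D,E} P2→{P,Q,S}

Remaining: P1:{B,D,E} P2:{P,Q,S}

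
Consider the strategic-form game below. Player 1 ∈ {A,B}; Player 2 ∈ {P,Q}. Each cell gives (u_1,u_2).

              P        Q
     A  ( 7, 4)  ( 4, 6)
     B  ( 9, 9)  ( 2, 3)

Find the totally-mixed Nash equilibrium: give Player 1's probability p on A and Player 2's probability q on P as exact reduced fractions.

(p,q) = (3/4, 1/2)

P1 indiff ⇒ q·7+(1-q)·4 = q·9+(1-q)·2 ⇒ q(-2) = (1-q)(-2) ⇒ q = 1/2
P2 indiff ⇒ p·4+(1-p)·9 = p·6+(1-p)·3 ⇒ p(-2) = (1-p)(-6) ⇒ p = 3/4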